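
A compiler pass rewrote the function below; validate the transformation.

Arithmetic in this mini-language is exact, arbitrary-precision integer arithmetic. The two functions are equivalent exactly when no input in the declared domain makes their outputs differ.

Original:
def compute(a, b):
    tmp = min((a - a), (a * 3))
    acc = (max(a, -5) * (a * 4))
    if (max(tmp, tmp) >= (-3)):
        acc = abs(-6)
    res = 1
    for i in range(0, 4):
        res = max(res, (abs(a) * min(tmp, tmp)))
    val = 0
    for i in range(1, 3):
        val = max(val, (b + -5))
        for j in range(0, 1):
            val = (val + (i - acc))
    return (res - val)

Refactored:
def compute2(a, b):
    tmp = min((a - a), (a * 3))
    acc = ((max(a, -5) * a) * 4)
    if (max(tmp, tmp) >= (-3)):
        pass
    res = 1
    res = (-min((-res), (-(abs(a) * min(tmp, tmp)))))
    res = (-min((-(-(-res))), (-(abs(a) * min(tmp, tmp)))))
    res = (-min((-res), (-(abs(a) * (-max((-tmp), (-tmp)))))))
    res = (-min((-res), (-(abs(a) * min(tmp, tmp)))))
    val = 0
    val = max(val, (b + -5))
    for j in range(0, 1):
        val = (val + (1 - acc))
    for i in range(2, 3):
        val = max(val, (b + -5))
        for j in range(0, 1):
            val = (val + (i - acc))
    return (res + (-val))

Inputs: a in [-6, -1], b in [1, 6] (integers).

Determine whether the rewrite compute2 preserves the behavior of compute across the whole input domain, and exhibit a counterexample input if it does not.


These are not equivalent — on a=-1, b=1 the outputs split (9 vs 6).
compute: tmp := -3 | acc := 4 | (max(tmp, tmp) >= (-3)): true | acc := 6 | res := 1 | iter i=0: | res := 1 | iter i=1: | res := 1 | iter i=2: | res := 1 | iter i=3: | res := 1 | val := 0 | iter i=1: | val := 0 | iter j=0: | val := -5 | iter i=2: | val := -4 | iter j=0: | val := -8 | result 9
compute2: tmp := -3 | acc := 4 | (max(tmp, tmp) >= (-3)): true | res := 1 | res := 1 | res := 1 | res := 1 | res := 1 | val := 0 | val := 0 | iter j=0: | val := -3 | iter i=2: | val := -3 | iter j=0: | val := -5 | result 6
verdict: not equivalent; witness: a=-1, b=1


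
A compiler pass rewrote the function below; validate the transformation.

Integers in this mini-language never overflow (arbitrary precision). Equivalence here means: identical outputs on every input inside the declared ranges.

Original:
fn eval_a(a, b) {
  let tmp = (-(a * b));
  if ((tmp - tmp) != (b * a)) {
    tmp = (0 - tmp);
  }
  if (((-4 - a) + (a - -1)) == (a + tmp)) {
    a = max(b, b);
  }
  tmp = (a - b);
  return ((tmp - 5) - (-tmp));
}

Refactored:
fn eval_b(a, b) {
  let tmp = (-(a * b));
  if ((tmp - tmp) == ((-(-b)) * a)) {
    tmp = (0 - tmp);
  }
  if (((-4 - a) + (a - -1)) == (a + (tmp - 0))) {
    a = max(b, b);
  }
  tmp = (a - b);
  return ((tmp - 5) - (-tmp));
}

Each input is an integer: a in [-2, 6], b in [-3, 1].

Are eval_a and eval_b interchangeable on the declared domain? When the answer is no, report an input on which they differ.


Not equivalent: a=-1, b=-2 separates them (-3 vs -5).
eval_a: tmp := -2 | ((tmp - tmp) != (b * a)): true | tmp := 2 | (((-4 - a) + (a - -1)) == (a + tmp)): false | tmp := 1 | result -3
eval_b: tmp := -2 | ((tmp - tmp) == ((-(-b)) * a)): false | (((-4 - a) + (a - -1)) == (a + (tmp - 0))): true | a := -2 | tmp := 0 | result -5
verdict: not equivalent; witness: a=-1, b=-2


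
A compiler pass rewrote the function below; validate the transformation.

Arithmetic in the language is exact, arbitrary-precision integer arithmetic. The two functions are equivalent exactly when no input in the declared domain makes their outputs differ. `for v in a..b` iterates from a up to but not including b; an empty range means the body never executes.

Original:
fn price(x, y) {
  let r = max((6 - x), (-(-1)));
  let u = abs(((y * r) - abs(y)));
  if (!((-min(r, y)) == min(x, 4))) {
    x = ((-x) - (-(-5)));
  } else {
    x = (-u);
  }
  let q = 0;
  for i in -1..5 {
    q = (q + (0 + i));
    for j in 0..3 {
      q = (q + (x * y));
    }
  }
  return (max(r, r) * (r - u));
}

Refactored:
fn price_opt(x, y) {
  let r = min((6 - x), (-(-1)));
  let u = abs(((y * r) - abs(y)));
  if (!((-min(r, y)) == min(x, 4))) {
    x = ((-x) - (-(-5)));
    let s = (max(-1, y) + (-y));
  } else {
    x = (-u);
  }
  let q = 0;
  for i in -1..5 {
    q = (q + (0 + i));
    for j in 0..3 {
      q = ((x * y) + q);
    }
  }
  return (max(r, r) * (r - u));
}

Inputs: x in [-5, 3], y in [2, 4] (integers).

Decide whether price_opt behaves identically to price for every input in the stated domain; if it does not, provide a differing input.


There is a counterexample at x=-5, y=2: -99 on one side, 1 on the other.
price: r=11, then u=20, then (!((-min(r, y)) == min(x, 4))) is true, then x=0, then q=0, then (i=-1), then q=-1, then (j=0), then q=-1, then (j=1), then q=-1, then (j=2), then q=-1, then (i=0), then q=-1, then (j=0), then q=-1, then (j=1), then q=-1, then (j=2), then q=-1, then (i=1), then q=0, then (j=0), then q=0, then (j=1), then q=0, then (j=2), then q=0, then (i=2), then q=2, then (j=0), then q=2, then (j=1), then q=2, then (j=2), then q=2, then (i=3), then q=5, then (j=0), then q=5, then (j=1), then q=5, then (j=2), then q=5, then (i=4), then q=9, then (j=0), then q=9, then (j=1), then q=9, then (j=2), then q=9, then returns -99
price_opt: r=1, then u=0, then (!((-min(r, y)) == min(x, 4))) is true, then x=0, then s=0, then q=0, then (i=-1), then q=-1, then (j=0), then q=-1, then (j=1), then q=-1, then (j=2), then q=-1, then (i=0), then q=-1, then (j=0), then q=-1, then (j=1), then q=-1, then (j=2), then q=-1, then (i=1), then q=0, then (j=0), then q=0, then (j=1), then q=0, then (j=2), then q=0, then (i=2), then q=2, then (j=0), then q=2, then (j=1), then q=2, then (j=2), then q=2, then (i=3), then q=5, then (j=0), then q=5, then (j=1), then q=5, then (j=2), then q=5, then (i=4), then q=9, then (j=0), then q=9, then (j=1), then q=9, then (j=2), then q=9, then returns 1
verdict: not equivalent; witness: x=-5, y=2


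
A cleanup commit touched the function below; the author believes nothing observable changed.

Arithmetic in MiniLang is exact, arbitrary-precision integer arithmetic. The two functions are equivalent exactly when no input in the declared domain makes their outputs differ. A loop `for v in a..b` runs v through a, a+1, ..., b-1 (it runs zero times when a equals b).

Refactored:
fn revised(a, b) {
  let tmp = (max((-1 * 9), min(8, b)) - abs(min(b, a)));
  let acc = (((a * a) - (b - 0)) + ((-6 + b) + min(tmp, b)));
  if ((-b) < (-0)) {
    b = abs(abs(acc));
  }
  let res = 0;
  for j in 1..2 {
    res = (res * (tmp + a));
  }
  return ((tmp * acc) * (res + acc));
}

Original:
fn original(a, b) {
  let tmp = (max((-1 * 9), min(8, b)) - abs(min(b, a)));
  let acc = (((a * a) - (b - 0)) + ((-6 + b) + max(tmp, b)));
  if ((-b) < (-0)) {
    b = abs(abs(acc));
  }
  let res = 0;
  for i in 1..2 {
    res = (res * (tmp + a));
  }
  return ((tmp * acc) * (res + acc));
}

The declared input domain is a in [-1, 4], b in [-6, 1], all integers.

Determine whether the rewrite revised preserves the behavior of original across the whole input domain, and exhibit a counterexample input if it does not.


Run the pair on a=-1, b=-6.
original: tmp becomes -12; next acc becomes -11; next ((-b) < (-0)) evaluates to false; next res becomes 0; next at i=1:; next res becomes 0; next final value -1452
revised: tmp becomes -12; next acc becomes -17; next ((-b) < (-0)) evaluates to false; next res becomes 0; next at j=1:; next res becomes 0; next final value -3468
-1452 != -3468, so the rewrite changes behavior.
verdict: not equivalent; witness: a=-1, b=-6


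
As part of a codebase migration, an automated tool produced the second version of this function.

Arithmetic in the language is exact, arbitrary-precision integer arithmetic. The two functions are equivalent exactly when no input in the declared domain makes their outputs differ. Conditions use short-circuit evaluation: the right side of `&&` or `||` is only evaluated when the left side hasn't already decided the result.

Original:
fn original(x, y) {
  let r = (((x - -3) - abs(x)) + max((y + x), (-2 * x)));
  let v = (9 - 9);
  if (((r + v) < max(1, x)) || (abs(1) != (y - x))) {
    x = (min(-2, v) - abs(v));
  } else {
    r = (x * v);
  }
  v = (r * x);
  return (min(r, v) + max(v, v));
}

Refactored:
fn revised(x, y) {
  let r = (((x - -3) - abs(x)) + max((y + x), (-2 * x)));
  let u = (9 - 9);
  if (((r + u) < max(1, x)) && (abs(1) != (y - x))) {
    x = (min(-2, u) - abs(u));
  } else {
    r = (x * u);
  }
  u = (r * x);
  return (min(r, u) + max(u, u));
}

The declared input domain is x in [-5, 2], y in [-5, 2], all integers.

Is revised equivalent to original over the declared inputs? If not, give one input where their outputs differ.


Consider the input x=-5, y=-5.
original: r := 3 | v := 0 | (((r + v) < max(1, x)) || (abs(1) != (y - x))): true | x := -2 | v := -6 | result -12
revised: r := 3 | u := 0 | (((r + u) < max(1, x)) && (abs(1) != (y - x))): false | r := 0 | u := 0 | result 0
-12 and 0 differ, so these are not the same function on this domain.
verdict: not equivalent; witness: x=-5, y=-5


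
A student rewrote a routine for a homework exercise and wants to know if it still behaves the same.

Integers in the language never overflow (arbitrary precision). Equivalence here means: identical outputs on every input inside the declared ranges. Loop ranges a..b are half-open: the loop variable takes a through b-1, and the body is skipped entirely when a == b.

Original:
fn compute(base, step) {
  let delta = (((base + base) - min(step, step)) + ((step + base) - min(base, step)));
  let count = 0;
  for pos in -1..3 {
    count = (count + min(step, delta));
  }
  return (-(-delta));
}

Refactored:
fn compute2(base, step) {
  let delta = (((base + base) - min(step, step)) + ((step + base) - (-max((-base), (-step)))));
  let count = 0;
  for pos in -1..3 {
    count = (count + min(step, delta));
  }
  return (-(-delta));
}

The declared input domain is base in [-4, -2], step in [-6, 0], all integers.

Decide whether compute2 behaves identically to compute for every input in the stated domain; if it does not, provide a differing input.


Behavior is preserved: although min/max/abs usage differs, the outputs never diverge.
Tracing base=-3, step=0: compute: delta=-6, then count=0, then (pos=-1), then count=-6, then (pos=0), then count=-12, then (pos=1), then count=-18, then (pos=2), then count=-24, then returns -6 | compute2: delta=-6, then count=0, then (pos=-1), then count=-6, then (pos=0), then count=-12, then (pos=1), then count=-18, then (pos=2), then count=-24, then returns -6 — matching result -6.
An exhaustive pass over the 21 declared inputs shows identical outputs.
verdict: equivalent


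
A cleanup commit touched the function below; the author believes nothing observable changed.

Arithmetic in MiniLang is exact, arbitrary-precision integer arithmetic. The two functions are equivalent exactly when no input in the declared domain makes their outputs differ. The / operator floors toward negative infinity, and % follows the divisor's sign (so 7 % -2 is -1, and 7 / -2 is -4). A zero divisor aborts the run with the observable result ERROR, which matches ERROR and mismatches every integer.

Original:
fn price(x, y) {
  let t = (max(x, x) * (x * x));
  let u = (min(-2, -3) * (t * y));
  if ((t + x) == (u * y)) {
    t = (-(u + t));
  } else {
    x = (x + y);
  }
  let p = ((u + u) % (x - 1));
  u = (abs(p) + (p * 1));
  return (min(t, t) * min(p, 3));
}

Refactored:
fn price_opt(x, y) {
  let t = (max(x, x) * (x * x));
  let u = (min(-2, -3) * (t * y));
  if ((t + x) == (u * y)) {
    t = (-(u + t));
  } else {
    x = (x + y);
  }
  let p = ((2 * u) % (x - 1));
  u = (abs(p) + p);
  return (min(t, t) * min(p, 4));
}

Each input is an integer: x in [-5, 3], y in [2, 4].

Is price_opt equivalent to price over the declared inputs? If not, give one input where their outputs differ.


The rewrite breaks on x=3, y=3, where the results are 81 and 108.
price: t := 27 | u := -243 | ((t + x) == (u * y)): false | x := 6 | p := 4 | u := 8 | result 81
price_opt: t := 27 | u := -243 | ((t + x) == (u * y)): false | x := 6 | p := 4 | u := 8 | result 108
verdict: not equivalent; witness: x=3, y=3


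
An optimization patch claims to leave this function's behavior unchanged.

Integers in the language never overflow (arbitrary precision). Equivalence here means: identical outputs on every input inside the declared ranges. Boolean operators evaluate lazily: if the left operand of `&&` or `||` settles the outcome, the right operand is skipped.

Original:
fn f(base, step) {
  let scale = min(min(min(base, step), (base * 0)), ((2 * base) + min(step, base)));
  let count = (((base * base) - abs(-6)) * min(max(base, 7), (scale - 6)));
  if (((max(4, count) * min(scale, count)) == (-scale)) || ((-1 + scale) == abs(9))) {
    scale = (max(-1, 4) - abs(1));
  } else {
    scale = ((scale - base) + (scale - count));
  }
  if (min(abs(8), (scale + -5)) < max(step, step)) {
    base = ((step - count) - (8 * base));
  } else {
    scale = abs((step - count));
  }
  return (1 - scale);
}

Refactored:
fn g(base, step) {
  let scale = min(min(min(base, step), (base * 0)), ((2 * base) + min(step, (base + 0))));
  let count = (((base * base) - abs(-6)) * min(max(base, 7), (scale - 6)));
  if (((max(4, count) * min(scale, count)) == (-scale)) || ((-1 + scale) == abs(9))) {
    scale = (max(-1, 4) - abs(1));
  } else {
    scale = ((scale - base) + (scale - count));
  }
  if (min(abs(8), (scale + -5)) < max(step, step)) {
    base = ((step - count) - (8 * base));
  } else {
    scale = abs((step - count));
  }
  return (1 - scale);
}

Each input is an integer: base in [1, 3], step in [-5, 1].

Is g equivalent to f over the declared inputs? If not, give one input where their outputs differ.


Although constant usage differs, and arithmetic usage differs, 21/21 inputs agree.
verdict: equivalent


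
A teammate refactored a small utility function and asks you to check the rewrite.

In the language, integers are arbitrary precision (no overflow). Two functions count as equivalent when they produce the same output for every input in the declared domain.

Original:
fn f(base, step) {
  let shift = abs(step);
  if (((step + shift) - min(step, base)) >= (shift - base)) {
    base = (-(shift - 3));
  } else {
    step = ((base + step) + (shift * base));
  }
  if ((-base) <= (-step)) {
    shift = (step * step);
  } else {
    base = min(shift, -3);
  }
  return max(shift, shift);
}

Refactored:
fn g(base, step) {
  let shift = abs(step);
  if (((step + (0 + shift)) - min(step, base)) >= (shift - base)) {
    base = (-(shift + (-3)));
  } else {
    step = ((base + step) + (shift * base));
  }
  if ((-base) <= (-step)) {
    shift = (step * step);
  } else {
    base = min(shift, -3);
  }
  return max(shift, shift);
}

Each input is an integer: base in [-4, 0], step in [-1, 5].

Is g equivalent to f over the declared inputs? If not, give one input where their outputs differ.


Reading the diff, among the changes: constant usage differs; and arithmetic usage differs.
As a probe, take base=-4, step=3: f runs shift := 3 | (((step + shift) - min(step, base)) >= (shift - base)): true | base := 0 | ((-base) <= (-step)): false | base := -3 | result 3; g runs shift := 3 | (((step + (0 + shift)) - min(step, base)) >= (shift - base)): true | base := 0 | ((-base) <= (-step)): false | base := -3 | result 3; both end at 3.
Checked all 35 inputs in the declared domain: the outputs agree on every one.
verdict: equivalent


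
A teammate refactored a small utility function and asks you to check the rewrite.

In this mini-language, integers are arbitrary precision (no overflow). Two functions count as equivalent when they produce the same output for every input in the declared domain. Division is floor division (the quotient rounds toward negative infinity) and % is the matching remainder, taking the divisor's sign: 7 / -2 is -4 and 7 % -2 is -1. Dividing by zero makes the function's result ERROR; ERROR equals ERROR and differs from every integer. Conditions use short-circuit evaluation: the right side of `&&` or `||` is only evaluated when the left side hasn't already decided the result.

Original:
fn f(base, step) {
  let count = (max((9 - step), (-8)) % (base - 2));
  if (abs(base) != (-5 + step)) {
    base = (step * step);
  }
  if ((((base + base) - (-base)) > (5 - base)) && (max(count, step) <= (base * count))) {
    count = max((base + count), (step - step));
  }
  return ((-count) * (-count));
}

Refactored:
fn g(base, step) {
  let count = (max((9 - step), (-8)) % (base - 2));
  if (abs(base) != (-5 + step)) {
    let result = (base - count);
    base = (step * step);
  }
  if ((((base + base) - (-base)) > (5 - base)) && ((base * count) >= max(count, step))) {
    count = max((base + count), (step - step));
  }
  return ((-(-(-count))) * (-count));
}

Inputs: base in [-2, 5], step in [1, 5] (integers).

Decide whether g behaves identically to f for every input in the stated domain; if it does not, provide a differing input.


The two versions differ — the changes include comparison usage differs, plus statement counts differ, plus local variable names differ, plus arithmetic usage differs.
Tracing base=5, step=2: f: count=1, then (abs(base) != (-5 + step)) is true, then base=4, then ((((base + base) - (-base)) > (5 - base)) && (max(count, step) <= (base * count))) is true, then count=5, then returns 25 | g: count=1, then (abs(base) != (-5 + step)) is true, then result=4, then base=4, then ((((base + base) - (-base)) > (5 - base)) && ((base * count) >= max(count, step))) is true, then count=5, then returns 25 — matching result 25.
Checked all 40 inputs in the declared domain: the outputs agree on every one.
verdict: equivalent


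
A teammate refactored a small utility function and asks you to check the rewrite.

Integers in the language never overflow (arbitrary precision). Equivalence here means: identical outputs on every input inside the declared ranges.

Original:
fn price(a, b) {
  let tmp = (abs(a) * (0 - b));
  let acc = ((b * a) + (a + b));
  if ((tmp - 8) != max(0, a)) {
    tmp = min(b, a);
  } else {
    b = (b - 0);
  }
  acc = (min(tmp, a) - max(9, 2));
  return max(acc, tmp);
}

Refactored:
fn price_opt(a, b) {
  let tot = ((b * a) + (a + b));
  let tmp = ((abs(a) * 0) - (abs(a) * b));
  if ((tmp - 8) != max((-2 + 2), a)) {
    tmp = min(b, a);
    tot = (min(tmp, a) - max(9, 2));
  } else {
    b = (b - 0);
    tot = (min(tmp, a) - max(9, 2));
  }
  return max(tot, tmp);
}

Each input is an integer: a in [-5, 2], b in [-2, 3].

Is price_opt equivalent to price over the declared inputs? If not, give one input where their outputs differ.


This is a faithful refactor — min/max/abs usage differs; and local variable names differ; and statement counts differ; and arithmetic usage differs; and constant usage differs, but the computed results match everywhere.
Spot check at a=-1, b=-2 — price: tmp := 2 | acc := -1 | ((tmp - 8) != max(0, a)): true | tmp := -2 | acc := -11 | result -2. price_opt: tot := -1 | tmp := 2 | ((tmp - 8) != max((-2 + 2), a)): true | tmp := -2 | tot := -11 | result -2. Both give -2.
An exhaustive pass over the 48 declared inputs shows identical outputs.
verdict: equivalent


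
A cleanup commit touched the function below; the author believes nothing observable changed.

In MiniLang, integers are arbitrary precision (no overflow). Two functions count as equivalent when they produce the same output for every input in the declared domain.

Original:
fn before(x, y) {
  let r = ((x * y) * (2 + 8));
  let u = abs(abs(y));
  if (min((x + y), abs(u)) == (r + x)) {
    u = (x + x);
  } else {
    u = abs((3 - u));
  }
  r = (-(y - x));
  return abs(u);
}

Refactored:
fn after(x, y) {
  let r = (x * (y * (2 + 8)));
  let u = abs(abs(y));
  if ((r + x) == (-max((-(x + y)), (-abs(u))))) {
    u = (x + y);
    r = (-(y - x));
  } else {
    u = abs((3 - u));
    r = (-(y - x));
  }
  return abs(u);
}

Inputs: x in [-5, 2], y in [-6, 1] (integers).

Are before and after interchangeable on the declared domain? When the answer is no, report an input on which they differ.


Consider the input x=-5, y=0.
before: r := 0 | u := 0 | (min((x + y), abs(u)) == (r + x)): true | u := -10 | r := -5 | result 10
after: r := 0 | u := 0 | ((r + x) == (-max((-(x + y)), (-abs(u))))): true | u := -5 | r := -5 | result 5
10 vs 5 — the two versions disagree here.
verdict: not equivalent; witness: x=-5, y=0


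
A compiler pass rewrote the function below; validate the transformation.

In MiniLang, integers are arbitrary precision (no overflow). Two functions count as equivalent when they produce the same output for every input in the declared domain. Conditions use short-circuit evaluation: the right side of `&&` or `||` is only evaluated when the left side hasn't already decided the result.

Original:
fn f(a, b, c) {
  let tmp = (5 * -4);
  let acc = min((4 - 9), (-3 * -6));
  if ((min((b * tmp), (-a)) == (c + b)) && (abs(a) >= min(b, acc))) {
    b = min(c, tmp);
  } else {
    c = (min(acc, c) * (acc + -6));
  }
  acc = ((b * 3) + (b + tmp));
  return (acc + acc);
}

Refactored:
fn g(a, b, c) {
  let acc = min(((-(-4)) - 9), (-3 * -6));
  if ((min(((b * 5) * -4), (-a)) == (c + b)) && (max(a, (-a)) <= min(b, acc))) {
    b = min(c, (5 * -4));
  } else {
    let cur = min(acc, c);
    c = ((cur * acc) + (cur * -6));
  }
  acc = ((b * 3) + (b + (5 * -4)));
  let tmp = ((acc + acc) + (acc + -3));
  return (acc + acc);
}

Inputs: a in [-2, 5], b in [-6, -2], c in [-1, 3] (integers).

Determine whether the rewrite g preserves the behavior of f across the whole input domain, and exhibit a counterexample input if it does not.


Run the pair on a=-1, b=-2, c=3.
f: tmp becomes -20; next acc becomes -5; next ((min((b * tmp), (-a)) == (c + b)) && (abs(a) >= min(b, acc))) evaluates to true; next b becomes -20; next acc becomes -100; next final value -200
g: acc becomes -5; next ((min(((b * 5) * -4), (-a)) == (c + b)) && (max(a, (-a)) <= min(b, acc))) evaluates to false; next cur becomes -5; next c becomes 55; next acc becomes -28; next tmp becomes -87; next final value -56
-200 and -56 differ, so these are not the same function on this domain.
verdict: not equivalent; witness: a=-1, b=-2, c=3


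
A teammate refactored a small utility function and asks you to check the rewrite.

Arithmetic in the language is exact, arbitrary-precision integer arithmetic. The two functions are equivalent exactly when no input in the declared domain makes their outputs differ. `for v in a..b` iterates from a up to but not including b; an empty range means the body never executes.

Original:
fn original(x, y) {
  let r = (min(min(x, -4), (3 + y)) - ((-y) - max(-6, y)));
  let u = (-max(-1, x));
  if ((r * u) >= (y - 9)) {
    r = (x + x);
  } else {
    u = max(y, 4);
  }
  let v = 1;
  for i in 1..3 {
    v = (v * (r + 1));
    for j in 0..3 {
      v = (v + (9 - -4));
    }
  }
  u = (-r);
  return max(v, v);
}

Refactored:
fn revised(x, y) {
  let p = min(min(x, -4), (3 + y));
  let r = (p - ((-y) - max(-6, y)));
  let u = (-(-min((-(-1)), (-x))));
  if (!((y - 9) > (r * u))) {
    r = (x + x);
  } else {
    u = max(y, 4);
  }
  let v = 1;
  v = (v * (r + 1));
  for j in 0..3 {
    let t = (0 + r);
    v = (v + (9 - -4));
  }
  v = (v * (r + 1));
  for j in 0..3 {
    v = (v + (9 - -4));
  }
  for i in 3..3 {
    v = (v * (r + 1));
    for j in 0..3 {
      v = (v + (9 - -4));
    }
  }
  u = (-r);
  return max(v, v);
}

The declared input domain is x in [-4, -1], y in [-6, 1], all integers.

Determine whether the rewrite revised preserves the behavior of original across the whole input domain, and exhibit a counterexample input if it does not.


Differences: statement counts differ, and boolean connective usage differs, and constant usage differs, and min/max/abs usage differs, and arithmetic usage differs, and comparison usage differs, and local variable names differ, and loop structure differs — yet all 32 inputs agree.
verdict: equivalent


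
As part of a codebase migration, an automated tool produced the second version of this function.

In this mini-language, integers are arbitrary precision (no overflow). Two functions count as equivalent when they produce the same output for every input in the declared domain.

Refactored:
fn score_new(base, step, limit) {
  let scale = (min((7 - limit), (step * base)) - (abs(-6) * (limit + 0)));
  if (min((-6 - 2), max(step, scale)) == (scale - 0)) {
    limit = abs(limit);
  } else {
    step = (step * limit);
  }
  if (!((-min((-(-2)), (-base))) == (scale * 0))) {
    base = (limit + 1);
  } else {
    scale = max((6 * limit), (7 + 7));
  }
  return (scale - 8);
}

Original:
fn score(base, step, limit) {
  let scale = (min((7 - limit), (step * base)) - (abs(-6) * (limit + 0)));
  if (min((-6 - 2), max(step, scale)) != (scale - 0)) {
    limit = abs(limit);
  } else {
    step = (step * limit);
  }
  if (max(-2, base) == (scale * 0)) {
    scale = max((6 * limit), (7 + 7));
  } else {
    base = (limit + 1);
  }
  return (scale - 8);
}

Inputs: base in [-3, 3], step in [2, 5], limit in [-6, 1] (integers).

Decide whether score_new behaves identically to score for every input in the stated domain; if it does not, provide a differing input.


The rewrite breaks on base=0, step=2, limit=-6, where the results are 28 and 6.
score: scale = 36; (min((-6 - 2), max(step, scale)) != (scale - 0)) -> true; limit = 6; (max(-2, base) == (scale * 0)) -> true; scale = 36; return 28
score_new: scale = 36; (min((-6 - 2), max(step, scale)) == (scale - 0)) -> false; step = -12; (!((-min((-(-2)), (-base))) == (scale * 0))) -> false; scale = 14; return 6
verdict: not equivalent; witness: base=0, step=2, limit=-6


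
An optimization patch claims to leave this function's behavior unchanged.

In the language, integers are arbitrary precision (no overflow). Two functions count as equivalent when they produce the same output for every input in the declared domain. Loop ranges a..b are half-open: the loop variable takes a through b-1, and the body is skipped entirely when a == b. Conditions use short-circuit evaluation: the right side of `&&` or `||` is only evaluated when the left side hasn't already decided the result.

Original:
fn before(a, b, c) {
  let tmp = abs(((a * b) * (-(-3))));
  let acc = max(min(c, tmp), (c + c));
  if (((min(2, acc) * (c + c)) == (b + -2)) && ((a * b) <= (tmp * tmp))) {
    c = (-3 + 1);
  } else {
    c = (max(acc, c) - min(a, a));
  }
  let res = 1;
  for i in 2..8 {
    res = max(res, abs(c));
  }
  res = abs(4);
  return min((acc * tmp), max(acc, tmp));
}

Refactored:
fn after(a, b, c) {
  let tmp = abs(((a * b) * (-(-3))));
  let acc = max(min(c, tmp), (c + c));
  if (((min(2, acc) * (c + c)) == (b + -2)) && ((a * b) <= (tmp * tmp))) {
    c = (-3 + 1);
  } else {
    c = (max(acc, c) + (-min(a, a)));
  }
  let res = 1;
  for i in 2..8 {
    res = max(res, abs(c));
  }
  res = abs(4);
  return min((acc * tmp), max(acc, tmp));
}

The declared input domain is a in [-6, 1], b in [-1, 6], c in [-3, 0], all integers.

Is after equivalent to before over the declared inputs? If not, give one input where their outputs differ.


Although arithmetic usage differs, 256/256 inputs agree.
verdict: equivalent


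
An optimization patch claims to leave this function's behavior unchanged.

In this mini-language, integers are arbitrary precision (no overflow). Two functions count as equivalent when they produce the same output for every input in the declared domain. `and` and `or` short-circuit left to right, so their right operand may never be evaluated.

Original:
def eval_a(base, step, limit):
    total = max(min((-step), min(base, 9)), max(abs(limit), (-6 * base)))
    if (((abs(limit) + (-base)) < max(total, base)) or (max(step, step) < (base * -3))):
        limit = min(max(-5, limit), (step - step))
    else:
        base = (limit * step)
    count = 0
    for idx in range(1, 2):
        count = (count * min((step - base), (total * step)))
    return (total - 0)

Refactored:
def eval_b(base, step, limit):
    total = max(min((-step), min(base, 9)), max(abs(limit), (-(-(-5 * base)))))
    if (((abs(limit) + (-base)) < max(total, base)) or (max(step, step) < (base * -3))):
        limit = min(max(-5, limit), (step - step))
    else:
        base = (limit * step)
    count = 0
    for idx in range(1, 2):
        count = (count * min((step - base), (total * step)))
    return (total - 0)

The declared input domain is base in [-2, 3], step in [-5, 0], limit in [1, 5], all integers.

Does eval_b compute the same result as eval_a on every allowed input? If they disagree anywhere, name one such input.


These are not equivalent — on base=-2, step=-5, limit=1 the outputs split (12 vs 10).
eval_a: total becomes 12; next (((abs(limit) + (-base)) < max(total, base)) or (max(step, step) < (base * -3))) evaluates to true; next limit becomes 0; next count becomes 0; next at idx=1:; next count becomes 0; next final value 12
eval_b: total becomes 10; next (((abs(limit) + (-base)) < max(total, base)) or (max(step, step) < (base * -3))) evaluates to true; next limit becomes 0; next count becomes 0; next at idx=1:; next count becomes 0; next final value 10
verdict: not equivalent; witness: base=-2, step=-5, limit=1


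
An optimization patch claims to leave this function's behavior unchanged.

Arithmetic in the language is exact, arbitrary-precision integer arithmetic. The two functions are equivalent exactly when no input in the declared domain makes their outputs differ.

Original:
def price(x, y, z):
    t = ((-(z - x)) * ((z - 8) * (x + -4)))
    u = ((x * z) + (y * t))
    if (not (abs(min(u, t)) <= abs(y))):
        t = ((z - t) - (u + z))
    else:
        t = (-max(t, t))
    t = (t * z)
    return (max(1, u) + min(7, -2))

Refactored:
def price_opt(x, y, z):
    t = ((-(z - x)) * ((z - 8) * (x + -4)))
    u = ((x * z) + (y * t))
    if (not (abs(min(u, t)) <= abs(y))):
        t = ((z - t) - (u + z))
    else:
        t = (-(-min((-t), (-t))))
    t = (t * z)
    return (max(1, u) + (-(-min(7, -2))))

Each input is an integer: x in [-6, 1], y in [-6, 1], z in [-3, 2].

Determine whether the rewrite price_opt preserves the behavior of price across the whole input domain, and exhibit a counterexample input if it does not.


The two are interchangeable: min/max/abs usage differs, and every declared input agrees.
Tracing x=0, y=1, z=-3: price: t=132, then u=132, then (not (abs(min(u, t)) <= abs(y))) is true, then t=-264, then t=792, then returns 130 | price_opt: t=132, then u=132, then (not (abs(min(u, t)) <= abs(y))) is true, then t=-264, then t=792, then returns 130 — matching result 130.
An exhaustive pass over the 384 declared inputs shows identical outputs.
verdict: equivalent


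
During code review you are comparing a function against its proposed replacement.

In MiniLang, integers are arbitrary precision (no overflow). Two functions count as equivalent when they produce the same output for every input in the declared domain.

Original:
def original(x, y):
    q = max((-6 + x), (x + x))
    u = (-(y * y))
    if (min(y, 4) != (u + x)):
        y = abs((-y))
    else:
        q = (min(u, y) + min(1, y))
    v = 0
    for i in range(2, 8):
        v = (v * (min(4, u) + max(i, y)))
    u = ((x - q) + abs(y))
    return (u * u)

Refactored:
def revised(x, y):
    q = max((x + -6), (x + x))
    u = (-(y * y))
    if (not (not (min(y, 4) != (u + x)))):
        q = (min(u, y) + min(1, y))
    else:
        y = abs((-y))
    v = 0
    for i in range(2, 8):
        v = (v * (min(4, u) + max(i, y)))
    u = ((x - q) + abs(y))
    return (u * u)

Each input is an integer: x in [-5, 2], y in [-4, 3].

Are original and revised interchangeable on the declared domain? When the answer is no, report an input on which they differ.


Try x=-5, y=-4.
original: q becomes -10; next u becomes -16; next (min(y, 4) != (u + x)) evaluates to true; next y becomes 4; next v becomes 0; next at i=2:; next v becomes 0; next at i=3:; next v becomes 0; next at i=4:; next v becomes 0; next at i=5:; next v becomes 0; next at i=6:; next v becomes 0; next at i=7:; next v becomes 0; next u becomes 9; next final value 81
revised: q becomes -10; next u becomes -16; next (not (not (min(y, 4) != (u + x)))) evaluates to true; next q becomes -20; next v becomes 0; next at i=2:; next v becomes 0; next at i=3:; next v becomes 0; next at i=4:; next v becomes 0; next at i=5:; next v becomes 0; next at i=6:; next v becomes 0; next at i=7:; next v becomes 0; next u becomes 19; next final value 361
81 and 361 differ, so these are not the same function on this domain.
verdict: not equivalent; witness: x=-5, y=-4


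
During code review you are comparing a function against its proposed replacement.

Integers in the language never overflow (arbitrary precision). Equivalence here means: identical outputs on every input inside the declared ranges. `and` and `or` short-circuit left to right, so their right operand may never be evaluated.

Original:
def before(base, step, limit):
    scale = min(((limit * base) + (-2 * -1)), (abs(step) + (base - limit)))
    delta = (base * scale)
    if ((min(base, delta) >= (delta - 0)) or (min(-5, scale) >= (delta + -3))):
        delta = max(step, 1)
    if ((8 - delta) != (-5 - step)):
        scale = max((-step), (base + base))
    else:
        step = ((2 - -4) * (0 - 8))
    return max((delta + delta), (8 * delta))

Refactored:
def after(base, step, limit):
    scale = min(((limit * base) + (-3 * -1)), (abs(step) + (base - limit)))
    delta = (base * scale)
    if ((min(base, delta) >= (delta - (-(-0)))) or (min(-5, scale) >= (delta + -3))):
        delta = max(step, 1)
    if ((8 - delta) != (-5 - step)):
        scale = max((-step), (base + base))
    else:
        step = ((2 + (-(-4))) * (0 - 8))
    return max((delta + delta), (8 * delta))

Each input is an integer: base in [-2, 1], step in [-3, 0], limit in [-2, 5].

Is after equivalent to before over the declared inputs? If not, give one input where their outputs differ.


Consider the input base=-2, step=-3, limit=2.
before: scale := -2 | delta := 4 | ((min(base, delta) >= (delta - 0)) or (min(-5, scale) >= (delta + -3))): false | ((8 - delta) != (-5 - step)): true | scale := 3 | result 32
after: scale := -1 | delta := 2 | ((min(base, delta) >= (delta - (-(-0)))) or (min(-5, scale) >= (delta + -3))): false | ((8 - delta) != (-5 - step)): true | scale := 3 | result 16
32 != 16, so the rewrite changes behavior.
verdict: not equivalent; witness: base=-2, step=-3, limit=2


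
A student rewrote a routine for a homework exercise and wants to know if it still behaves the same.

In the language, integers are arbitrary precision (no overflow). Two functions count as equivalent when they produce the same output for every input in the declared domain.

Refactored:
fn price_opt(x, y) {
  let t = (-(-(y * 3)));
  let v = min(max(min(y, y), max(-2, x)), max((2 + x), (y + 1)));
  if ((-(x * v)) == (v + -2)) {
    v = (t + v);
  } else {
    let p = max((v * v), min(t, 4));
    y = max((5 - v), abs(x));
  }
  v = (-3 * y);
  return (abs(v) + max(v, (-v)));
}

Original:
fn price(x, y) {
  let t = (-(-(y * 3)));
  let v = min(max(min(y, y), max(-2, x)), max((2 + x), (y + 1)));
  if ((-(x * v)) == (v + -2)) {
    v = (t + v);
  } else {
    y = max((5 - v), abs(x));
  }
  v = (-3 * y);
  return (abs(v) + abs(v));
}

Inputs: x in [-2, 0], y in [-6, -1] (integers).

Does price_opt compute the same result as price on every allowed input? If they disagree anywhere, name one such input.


The two versions differ — the changes include statement counts differ, local variable names differ, min/max/abs usage differs, arithmetic usage differs, constant usage differs.
Spot check at x=-1, y=-3 — price: t=-9, then v=-1, then ((-(x * v)) == (v + -2)) is false, then y=6, then v=-18, then returns 36. price_opt: t=-9, then v=-1, then ((-(x * v)) == (v + -2)) is false, then p=1, then y=6, then v=-18, then returns 36. Both give 36.
Across all 18 domain points the two functions coincide.
verdict: equivalent


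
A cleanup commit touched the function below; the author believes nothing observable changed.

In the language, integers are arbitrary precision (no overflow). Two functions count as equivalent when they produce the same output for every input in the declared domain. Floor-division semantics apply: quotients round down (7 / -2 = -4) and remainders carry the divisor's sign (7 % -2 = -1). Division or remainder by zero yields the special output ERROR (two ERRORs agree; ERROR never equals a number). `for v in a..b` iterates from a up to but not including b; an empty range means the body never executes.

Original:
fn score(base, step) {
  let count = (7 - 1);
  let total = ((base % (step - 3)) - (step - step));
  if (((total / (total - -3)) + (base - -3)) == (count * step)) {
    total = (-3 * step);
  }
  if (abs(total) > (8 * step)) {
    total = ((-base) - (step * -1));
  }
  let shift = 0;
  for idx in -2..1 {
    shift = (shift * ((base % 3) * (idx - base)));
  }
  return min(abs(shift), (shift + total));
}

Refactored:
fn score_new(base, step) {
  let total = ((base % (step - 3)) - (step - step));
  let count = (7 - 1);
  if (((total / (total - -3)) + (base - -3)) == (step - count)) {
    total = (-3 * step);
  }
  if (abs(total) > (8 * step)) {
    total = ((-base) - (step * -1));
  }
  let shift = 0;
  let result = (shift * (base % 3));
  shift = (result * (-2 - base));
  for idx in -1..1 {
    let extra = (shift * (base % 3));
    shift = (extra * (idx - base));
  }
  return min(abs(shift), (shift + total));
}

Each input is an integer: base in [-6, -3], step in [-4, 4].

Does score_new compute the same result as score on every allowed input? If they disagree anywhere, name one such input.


The rewrite breaks on base=-5, step=4, where the results are 0 and -12.
score: count := 6 | total := 0 | (((total / (total - -3)) + (base - -3)) == (count * step)): false | (abs(total) > (8 * step)): false | shift := 0 | iter idx=-2: | shift := 0 | iter idx=-1: | shift := 0 | iter idx=0: | shift := 0 | result 0
score_new: total := 0 | count := 6 | (((total / (total - -3)) + (base - -3)) == (step - count)): true | total := -12 | (abs(total) > (8 * step)): false | shift := 0 | result := 0 | shift := 0 | iter idx=-1: | extra := 0 | shift := 0 | iter idx=0: | extra := 0 | shift := 0 | result -12
verdict: not equivalent; witness: base=-5, step=4


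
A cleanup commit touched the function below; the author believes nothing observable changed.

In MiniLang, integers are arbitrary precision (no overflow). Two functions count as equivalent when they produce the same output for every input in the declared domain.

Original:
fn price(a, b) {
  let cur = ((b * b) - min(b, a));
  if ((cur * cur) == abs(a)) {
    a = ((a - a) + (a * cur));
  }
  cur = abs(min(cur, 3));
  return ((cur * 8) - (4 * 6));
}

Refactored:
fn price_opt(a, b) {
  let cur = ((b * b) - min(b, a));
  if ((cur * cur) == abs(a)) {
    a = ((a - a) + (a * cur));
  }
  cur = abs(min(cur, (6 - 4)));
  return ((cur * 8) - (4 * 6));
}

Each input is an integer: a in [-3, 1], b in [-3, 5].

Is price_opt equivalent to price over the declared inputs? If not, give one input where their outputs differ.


Take a=-3, b=-3.
price: cur := 12 | ((cur * cur) == abs(a)): false | cur := 3 | result 0
price_opt: cur := 12 | ((cur * cur) == abs(a)): false | cur := 2 | result -8
0 != -8, so the rewrite changes behavior.
verdict: not equivalent; witness: a=-3, b=-3


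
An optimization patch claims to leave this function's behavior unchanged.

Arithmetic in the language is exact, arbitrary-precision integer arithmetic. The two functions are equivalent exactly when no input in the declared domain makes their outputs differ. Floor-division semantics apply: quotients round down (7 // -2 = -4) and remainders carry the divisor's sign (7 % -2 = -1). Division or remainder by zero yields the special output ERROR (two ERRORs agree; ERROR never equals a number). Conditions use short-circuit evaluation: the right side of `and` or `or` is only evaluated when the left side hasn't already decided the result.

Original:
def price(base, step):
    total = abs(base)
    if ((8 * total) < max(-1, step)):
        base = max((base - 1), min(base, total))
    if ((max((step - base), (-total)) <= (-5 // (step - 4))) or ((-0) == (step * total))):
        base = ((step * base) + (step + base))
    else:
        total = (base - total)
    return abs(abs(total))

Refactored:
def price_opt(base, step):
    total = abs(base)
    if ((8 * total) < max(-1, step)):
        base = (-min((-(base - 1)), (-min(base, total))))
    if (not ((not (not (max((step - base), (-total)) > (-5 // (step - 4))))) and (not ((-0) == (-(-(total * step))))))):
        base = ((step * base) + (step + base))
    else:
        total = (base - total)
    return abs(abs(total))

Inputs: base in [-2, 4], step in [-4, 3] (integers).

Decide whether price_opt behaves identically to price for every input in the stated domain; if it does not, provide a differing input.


This is a faithful refactor — min/max/abs usage differs, plus comparison usage differs, plus boolean connective usage differs, but the computed results match everywhere.
Tracing base=2, step=0: price: total = 2; ((8 * total) < max(-1, step)) -> false; ((max((step - base), (-total)) <= (-5 // (step - 4))) or ((-0) == (step * total))) -> true; base = 2; return 2 | price_opt: total = 2; ((8 * total) < max(-1, step)) -> false; (not ((not (not (max((step - base), (-total)) > (-5 // (step - 4))))) and (not ((-0) == (-(-(total * step))))))) -> true; base = 2; return 2 — matching result 2.
An exhaustive pass over the 56 declared inputs shows identical outputs.
verdict: equivalent
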